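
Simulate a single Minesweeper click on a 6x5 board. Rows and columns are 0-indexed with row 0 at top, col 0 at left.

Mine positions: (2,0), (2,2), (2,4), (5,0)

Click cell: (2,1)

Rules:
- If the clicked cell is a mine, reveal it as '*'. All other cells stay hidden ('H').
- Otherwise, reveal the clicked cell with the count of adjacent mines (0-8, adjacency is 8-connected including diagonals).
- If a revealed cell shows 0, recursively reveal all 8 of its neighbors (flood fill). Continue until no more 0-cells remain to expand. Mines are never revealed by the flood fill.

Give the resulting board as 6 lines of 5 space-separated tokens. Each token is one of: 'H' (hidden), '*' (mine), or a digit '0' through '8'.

H H H H H
H H H H H
H 2 H H H
H H H H H
H H H H H
H H H H H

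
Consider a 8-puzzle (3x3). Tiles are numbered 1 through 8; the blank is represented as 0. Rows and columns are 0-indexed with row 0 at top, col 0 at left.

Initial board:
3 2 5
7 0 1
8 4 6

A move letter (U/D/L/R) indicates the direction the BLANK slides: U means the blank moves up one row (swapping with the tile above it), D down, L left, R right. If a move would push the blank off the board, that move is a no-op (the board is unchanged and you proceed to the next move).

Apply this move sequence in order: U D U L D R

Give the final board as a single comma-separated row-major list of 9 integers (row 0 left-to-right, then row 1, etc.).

After move 1 (U):
3 0 5
7 2 1
8 4 6

After move 2 (D):
3 2 5
7 0 1
8 4 6

After move 3 (U):
3 0 5
7 2 1
8 4 6

After move 4 (L):
0 3 5
7 2 1
8 4 6

After move 5 (D):
7 3 5
0 2 1
8 4 6

After move 6 (R):
7 3 5
2 0 1
8 4 6

Answer: 7, 3, 5, 2, 0, 1, 8, 4, 6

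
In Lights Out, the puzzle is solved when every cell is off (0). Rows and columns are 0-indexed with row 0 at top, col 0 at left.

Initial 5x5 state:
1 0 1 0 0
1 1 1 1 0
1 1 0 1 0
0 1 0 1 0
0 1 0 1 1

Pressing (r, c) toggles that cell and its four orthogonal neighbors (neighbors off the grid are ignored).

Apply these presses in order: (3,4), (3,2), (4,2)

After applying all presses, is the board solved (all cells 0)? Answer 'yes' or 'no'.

Answer: no

Derivation:
After press 1 at (3,4):
1 0 1 0 0
1 1 1 1 0
1 1 0 1 1
0 1 0 0 1
0 1 0 1 0

After press 2 at (3,2):
1 0 1 0 0
1 1 1 1 0
1 1 1 1 1
0 0 1 1 1
0 1 1 1 0

After press 3 at (4,2):
1 0 1 0 0
1 1 1 1 0
1 1 1 1 1
0 0 0 1 1
0 0 0 0 0

Lights still on: 13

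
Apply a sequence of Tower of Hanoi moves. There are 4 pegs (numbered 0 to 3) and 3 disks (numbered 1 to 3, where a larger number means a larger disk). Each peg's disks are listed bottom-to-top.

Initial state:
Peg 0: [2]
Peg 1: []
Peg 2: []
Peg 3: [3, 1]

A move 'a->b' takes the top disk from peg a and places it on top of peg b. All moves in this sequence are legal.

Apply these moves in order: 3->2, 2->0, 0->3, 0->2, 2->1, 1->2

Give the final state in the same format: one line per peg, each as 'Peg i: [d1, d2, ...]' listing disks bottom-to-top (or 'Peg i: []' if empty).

Answer: Peg 0: []
Peg 1: []
Peg 2: [2]
Peg 3: [3, 1]

Derivation:
After move 1 (3->2):
Peg 0: [2]
Peg 1: []
Peg 2: [1]
Peg 3: [3]

After move 2 (2->0):
Peg 0: [2, 1]
Peg 1: []
Peg 2: []
Peg 3: [3]

After move 3 (0->3):
Peg 0: [2]
Peg 1: []
Peg 2: []
Peg 3: [3, 1]

After move 4 (0->2):
Peg 0: []
Peg 1: []
Peg 2: [2]
Peg 3: [3, 1]

After move 5 (2->1):
Peg 0: []
Peg 1: [2]
Peg 2: []
Peg 3: [3, 1]

After move 6 (1->2):
Peg 0: []
Peg 1: []
Peg 2: [2]
Peg 3: [3, 1]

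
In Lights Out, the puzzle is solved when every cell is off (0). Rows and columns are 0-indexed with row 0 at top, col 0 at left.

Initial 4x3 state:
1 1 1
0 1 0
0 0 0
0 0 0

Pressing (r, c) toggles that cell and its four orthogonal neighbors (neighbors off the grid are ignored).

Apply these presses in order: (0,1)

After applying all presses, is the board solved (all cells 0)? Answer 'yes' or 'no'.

After press 1 at (0,1):
0 0 0
0 0 0
0 0 0
0 0 0

Lights still on: 0

Answer: yes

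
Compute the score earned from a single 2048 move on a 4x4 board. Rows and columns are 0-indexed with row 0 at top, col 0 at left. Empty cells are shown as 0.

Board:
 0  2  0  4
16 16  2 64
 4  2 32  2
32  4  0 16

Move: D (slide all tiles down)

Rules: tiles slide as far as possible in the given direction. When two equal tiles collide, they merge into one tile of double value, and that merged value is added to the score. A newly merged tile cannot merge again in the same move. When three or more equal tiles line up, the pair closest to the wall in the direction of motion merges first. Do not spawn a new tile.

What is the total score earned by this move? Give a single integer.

Slide down:
col 0: [0, 16, 4, 32] -> [0, 16, 4, 32]  score +0 (running 0)
col 1: [2, 16, 2, 4] -> [2, 16, 2, 4]  score +0 (running 0)
col 2: [0, 2, 32, 0] -> [0, 0, 2, 32]  score +0 (running 0)
col 3: [4, 64, 2, 16] -> [4, 64, 2, 16]  score +0 (running 0)
Board after move:
 0  2  0  4
16 16  0 64
 4  2  2  2
32  4 32 16

Answer: 0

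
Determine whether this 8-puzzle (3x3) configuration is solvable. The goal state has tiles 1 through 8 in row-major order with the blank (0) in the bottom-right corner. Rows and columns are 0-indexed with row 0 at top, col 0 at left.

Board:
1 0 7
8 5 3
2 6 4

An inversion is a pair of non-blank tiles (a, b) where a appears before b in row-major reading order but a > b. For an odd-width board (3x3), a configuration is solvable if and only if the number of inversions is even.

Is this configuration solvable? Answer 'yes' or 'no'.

Answer: no

Derivation:
Inversions (pairs i<j in row-major order where tile[i] > tile[j] > 0): 15
15 is odd, so the puzzle is not solvable.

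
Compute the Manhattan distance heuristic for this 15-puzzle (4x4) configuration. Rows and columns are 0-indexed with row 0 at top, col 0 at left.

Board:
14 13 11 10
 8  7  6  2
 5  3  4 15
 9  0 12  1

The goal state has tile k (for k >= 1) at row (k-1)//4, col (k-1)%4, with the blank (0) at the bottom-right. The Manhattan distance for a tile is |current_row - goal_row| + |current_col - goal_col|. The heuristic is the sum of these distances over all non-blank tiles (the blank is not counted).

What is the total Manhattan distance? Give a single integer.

Tile 14: at (0,0), goal (3,1), distance |0-3|+|0-1| = 4
Tile 13: at (0,1), goal (3,0), distance |0-3|+|1-0| = 4
Tile 11: at (0,2), goal (2,2), distance |0-2|+|2-2| = 2
Tile 10: at (0,3), goal (2,1), distance |0-2|+|3-1| = 4
Tile 8: at (1,0), goal (1,3), distance |1-1|+|0-3| = 3
Tile 7: at (1,1), goal (1,2), distance |1-1|+|1-2| = 1
Tile 6: at (1,2), goal (1,1), distance |1-1|+|2-1| = 1
Tile 2: at (1,3), goal (0,1), distance |1-0|+|3-1| = 3
Tile 5: at (2,0), goal (1,0), distance |2-1|+|0-0| = 1
Tile 3: at (2,1), goal (0,2), distance |2-0|+|1-2| = 3
Tile 4: at (2,2), goal (0,3), distance |2-0|+|2-3| = 3
Tile 15: at (2,3), goal (3,2), distance |2-3|+|3-2| = 2
Tile 9: at (3,0), goal (2,0), distance |3-2|+|0-0| = 1
Tile 12: at (3,2), goal (2,3), distance |3-2|+|2-3| = 2
Tile 1: at (3,3), goal (0,0), distance |3-0|+|3-0| = 6
Sum: 4 + 4 + 2 + 4 + 3 + 1 + 1 + 3 + 1 + 3 + 3 + 2 + 1 + 2 + 6 = 40

Answer: 40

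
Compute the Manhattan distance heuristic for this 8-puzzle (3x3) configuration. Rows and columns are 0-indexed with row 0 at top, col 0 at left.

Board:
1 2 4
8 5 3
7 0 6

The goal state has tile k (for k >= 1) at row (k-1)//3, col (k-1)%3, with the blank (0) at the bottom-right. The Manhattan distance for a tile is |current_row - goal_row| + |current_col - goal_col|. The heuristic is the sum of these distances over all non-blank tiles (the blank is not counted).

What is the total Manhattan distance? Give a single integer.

Tile 1: at (0,0), goal (0,0), distance |0-0|+|0-0| = 0
Tile 2: at (0,1), goal (0,1), distance |0-0|+|1-1| = 0
Tile 4: at (0,2), goal (1,0), distance |0-1|+|2-0| = 3
Tile 8: at (1,0), goal (2,1), distance |1-2|+|0-1| = 2
Tile 5: at (1,1), goal (1,1), distance |1-1|+|1-1| = 0
Tile 3: at (1,2), goal (0,2), distance |1-0|+|2-2| = 1
Tile 7: at (2,0), goal (2,0), distance |2-2|+|0-0| = 0
Tile 6: at (2,2), goal (1,2), distance |2-1|+|2-2| = 1
Sum: 0 + 0 + 3 + 2 + 0 + 1 + 0 + 1 = 7

Answer: 7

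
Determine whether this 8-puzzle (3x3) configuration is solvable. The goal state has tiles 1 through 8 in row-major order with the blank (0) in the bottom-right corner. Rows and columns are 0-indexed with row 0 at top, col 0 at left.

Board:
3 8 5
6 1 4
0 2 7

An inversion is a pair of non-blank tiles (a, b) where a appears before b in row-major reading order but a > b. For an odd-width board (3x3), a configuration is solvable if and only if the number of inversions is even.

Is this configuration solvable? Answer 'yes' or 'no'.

Inversions (pairs i<j in row-major order where tile[i] > tile[j] > 0): 15
15 is odd, so the puzzle is not solvable.

Answer: no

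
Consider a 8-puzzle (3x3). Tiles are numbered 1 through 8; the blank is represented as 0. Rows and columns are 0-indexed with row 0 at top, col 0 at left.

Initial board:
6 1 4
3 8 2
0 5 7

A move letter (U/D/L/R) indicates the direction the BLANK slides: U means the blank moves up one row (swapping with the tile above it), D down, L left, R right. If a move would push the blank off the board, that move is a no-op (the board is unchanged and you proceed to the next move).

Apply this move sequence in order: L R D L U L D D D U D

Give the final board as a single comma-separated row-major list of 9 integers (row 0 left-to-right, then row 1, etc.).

Answer: 6, 1, 4, 3, 8, 2, 0, 5, 7

Derivation:
After move 1 (L):
6 1 4
3 8 2
0 5 7

After move 2 (R):
6 1 4
3 8 2
5 0 7

After move 3 (D):
6 1 4
3 8 2
5 0 7

After move 4 (L):
6 1 4
3 8 2
0 5 7

After move 5 (U):
6 1 4
0 8 2
3 5 7

After move 6 (L):
6 1 4
0 8 2
3 5 7

After move 7 (D):
6 1 4
3 8 2
0 5 7

After move 8 (D):
6 1 4
3 8 2
0 5 7

After move 9 (D):
6 1 4
3 8 2
0 5 7

After move 10 (U):
6 1 4
0 8 2
3 5 7

After move 11 (D):
6 1 4
3 8 2
0 5 7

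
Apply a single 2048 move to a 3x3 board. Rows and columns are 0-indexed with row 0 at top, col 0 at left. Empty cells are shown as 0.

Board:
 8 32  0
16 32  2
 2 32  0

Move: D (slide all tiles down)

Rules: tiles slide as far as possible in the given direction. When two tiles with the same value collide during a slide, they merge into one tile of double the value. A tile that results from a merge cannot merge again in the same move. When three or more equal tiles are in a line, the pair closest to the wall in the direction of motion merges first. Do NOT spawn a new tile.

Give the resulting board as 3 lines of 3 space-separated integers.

Answer:  8  0  0
16 32  0
 2 64  2

Derivation:
Slide down:
col 0: [8, 16, 2] -> [8, 16, 2]
col 1: [32, 32, 32] -> [0, 32, 64]
col 2: [0, 2, 0] -> [0, 0, 2]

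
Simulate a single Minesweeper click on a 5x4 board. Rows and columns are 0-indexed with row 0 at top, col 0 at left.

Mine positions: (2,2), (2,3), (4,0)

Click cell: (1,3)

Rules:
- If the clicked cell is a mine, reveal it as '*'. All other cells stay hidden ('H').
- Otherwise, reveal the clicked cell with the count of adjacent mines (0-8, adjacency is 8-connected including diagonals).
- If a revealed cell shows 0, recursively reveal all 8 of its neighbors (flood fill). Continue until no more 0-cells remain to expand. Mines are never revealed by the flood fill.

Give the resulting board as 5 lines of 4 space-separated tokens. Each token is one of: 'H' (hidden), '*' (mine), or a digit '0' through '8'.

H H H H
H H H 2
H H H H
H H H H
H H H H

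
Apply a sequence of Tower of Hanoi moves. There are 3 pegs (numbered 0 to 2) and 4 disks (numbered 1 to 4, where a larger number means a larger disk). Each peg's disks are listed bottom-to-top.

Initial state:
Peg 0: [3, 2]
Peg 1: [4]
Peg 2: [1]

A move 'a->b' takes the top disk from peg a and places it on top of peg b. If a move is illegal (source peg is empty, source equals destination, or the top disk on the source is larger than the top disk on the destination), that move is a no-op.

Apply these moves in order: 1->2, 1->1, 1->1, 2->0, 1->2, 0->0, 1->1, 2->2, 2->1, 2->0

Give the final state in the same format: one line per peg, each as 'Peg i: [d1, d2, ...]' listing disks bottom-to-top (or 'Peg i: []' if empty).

Answer: Peg 0: [3, 2, 1]
Peg 1: [4]
Peg 2: []

Derivation:
After move 1 (1->2):
Peg 0: [3, 2]
Peg 1: [4]
Peg 2: [1]

After move 2 (1->1):
Peg 0: [3, 2]
Peg 1: [4]
Peg 2: [1]

After move 3 (1->1):
Peg 0: [3, 2]
Peg 1: [4]
Peg 2: [1]

After move 4 (2->0):
Peg 0: [3, 2, 1]
Peg 1: [4]
Peg 2: []

After move 5 (1->2):
Peg 0: [3, 2, 1]
Peg 1: []
Peg 2: [4]

After move 6 (0->0):
Peg 0: [3, 2, 1]
Peg 1: []
Peg 2: [4]

After move 7 (1->1):
Peg 0: [3, 2, 1]
Peg 1: []
Peg 2: [4]

After move 8 (2->2):
Peg 0: [3, 2, 1]
Peg 1: []
Peg 2: [4]

After move 9 (2->1):
Peg 0: [3, 2, 1]
Peg 1: [4]
Peg 2: []

After move 10 (2->0):
Peg 0: [3, 2, 1]
Peg 1: [4]
Peg 2: []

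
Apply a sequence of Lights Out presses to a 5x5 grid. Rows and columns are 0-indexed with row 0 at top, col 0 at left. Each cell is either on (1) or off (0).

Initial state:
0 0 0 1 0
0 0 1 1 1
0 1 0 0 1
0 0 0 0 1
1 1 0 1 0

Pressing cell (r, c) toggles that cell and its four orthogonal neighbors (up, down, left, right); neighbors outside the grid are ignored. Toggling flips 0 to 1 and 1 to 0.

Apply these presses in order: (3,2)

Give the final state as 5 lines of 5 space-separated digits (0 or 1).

After press 1 at (3,2):
0 0 0 1 0
0 0 1 1 1
0 1 1 0 1
0 1 1 1 1
1 1 1 1 0

Answer: 0 0 0 1 0
0 0 1 1 1
0 1 1 0 1
0 1 1 1 1
1 1 1 1 0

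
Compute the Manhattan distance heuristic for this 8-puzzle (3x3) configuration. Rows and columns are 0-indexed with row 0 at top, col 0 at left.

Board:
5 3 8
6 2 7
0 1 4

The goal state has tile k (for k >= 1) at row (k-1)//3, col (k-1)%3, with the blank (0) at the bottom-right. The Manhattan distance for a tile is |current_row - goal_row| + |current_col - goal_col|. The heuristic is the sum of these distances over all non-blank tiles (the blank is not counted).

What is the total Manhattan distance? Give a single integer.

Answer: 18

Derivation:
Tile 5: at (0,0), goal (1,1), distance |0-1|+|0-1| = 2
Tile 3: at (0,1), goal (0,2), distance |0-0|+|1-2| = 1
Tile 8: at (0,2), goal (2,1), distance |0-2|+|2-1| = 3
Tile 6: at (1,0), goal (1,2), distance |1-1|+|0-2| = 2
Tile 2: at (1,1), goal (0,1), distance |1-0|+|1-1| = 1
Tile 7: at (1,2), goal (2,0), distance |1-2|+|2-0| = 3
Tile 1: at (2,1), goal (0,0), distance |2-0|+|1-0| = 3
Tile 4: at (2,2), goal (1,0), distance |2-1|+|2-0| = 3
Sum: 2 + 1 + 3 + 2 + 1 + 3 + 3 + 3 = 18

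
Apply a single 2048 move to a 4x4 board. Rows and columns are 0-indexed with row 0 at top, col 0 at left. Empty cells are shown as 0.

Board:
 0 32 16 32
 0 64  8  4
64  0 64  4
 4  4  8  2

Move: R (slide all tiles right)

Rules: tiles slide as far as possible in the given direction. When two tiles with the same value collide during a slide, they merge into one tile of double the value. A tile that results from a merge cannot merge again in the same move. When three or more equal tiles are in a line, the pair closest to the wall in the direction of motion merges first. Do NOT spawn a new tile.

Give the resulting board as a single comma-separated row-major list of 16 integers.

Answer: 0, 32, 16, 32, 0, 64, 8, 4, 0, 0, 128, 4, 0, 8, 8, 2

Derivation:
Slide right:
row 0: [0, 32, 16, 32] -> [0, 32, 16, 32]
row 1: [0, 64, 8, 4] -> [0, 64, 8, 4]
row 2: [64, 0, 64, 4] -> [0, 0, 128, 4]
row 3: [4, 4, 8, 2] -> [0, 8, 8, 2]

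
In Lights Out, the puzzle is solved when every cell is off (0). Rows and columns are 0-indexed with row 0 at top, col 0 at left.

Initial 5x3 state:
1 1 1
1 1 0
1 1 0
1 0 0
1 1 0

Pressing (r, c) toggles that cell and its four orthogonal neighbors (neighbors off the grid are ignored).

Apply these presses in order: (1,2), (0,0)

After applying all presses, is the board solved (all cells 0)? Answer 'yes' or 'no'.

After press 1 at (1,2):
1 1 0
1 0 1
1 1 1
1 0 0
1 1 0

After press 2 at (0,0):
0 0 0
0 0 1
1 1 1
1 0 0
1 1 0

Lights still on: 7

Answer: no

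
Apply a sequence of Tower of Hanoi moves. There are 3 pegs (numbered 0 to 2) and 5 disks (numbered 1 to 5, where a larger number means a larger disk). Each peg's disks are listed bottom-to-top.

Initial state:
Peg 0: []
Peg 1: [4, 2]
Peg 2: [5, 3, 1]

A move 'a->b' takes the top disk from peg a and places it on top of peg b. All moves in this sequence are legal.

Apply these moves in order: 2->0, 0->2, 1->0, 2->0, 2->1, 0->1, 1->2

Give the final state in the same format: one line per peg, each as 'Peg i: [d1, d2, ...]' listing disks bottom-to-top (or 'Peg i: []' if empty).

Answer: Peg 0: [2]
Peg 1: [4, 3]
Peg 2: [5, 1]

Derivation:
After move 1 (2->0):
Peg 0: [1]
Peg 1: [4, 2]
Peg 2: [5, 3]

After move 2 (0->2):
Peg 0: []
Peg 1: [4, 2]
Peg 2: [5, 3, 1]

After move 3 (1->0):
Peg 0: [2]
Peg 1: [4]
Peg 2: [5, 3, 1]

After move 4 (2->0):
Peg 0: [2, 1]
Peg 1: [4]
Peg 2: [5, 3]

After move 5 (2->1):
Peg 0: [2, 1]
Peg 1: [4, 3]
Peg 2: [5]

After move 6 (0->1):
Peg 0: [2]
Peg 1: [4, 3, 1]
Peg 2: [5]

After move 7 (1->2):
Peg 0: [2]
Peg 1: [4, 3]
Peg 2: [5, 1]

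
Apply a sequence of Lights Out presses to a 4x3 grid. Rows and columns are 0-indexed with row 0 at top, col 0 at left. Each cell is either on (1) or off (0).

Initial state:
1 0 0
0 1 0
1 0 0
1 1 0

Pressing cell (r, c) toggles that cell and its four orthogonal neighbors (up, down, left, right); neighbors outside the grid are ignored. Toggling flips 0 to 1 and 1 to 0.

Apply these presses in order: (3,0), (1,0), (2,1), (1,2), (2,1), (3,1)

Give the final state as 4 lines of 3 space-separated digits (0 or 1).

Answer: 0 0 1
1 1 1
1 1 1
1 1 1

Derivation:
After press 1 at (3,0):
1 0 0
0 1 0
0 0 0
0 0 0

After press 2 at (1,0):
0 0 0
1 0 0
1 0 0
0 0 0

After press 3 at (2,1):
0 0 0
1 1 0
0 1 1
0 1 0

After press 4 at (1,2):
0 0 1
1 0 1
0 1 0
0 1 0

After press 5 at (2,1):
0 0 1
1 1 1
1 0 1
0 0 0

After press 6 at (3,1):
0 0 1
1 1 1
1 1 1
1 1 1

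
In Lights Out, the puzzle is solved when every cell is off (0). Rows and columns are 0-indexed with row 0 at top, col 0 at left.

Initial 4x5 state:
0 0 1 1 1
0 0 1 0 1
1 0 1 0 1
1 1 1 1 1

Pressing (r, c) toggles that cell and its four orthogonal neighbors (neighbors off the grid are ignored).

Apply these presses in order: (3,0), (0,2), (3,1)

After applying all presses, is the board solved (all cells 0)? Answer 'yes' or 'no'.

Answer: no

Derivation:
After press 1 at (3,0):
0 0 1 1 1
0 0 1 0 1
0 0 1 0 1
0 0 1 1 1

After press 2 at (0,2):
0 1 0 0 1
0 0 0 0 1
0 0 1 0 1
0 0 1 1 1

After press 3 at (3,1):
0 1 0 0 1
0 0 0 0 1
0 1 1 0 1
1 1 0 1 1

Lights still on: 10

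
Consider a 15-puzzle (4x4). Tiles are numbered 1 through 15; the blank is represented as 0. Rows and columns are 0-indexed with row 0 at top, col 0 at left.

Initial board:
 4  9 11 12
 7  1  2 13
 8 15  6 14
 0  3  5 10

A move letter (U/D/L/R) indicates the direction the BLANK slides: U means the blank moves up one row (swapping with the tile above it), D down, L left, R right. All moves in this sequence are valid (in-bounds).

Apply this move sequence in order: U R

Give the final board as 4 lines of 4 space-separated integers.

Answer:  4  9 11 12
 7  1  2 13
15  0  6 14
 8  3  5 10

Derivation:
After move 1 (U):
 4  9 11 12
 7  1  2 13
 0 15  6 14
 8  3  5 10

After move 2 (R):
 4  9 11 12
 7  1  2 13
15  0  6 14
 8  3  5 10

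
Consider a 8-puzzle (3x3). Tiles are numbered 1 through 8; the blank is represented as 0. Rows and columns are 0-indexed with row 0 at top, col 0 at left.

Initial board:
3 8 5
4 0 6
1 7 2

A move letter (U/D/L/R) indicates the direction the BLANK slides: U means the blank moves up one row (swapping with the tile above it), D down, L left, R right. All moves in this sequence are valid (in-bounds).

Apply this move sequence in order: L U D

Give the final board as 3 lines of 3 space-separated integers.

Answer: 3 8 5
0 4 6
1 7 2

Derivation:
After move 1 (L):
3 8 5
0 4 6
1 7 2

After move 2 (U):
0 8 5
3 4 6
1 7 2

After move 3 (D):
3 8 5
0 4 6
1 7 2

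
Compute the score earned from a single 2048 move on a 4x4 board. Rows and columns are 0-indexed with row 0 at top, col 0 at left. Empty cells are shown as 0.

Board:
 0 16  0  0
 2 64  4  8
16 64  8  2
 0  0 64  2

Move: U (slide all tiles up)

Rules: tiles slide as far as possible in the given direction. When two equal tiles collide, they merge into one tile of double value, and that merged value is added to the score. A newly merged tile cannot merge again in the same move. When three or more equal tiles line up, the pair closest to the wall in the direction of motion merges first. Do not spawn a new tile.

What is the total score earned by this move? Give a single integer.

Slide up:
col 0: [0, 2, 16, 0] -> [2, 16, 0, 0]  score +0 (running 0)
col 1: [16, 64, 64, 0] -> [16, 128, 0, 0]  score +128 (running 128)
col 2: [0, 4, 8, 64] -> [4, 8, 64, 0]  score +0 (running 128)
col 3: [0, 8, 2, 2] -> [8, 4, 0, 0]  score +4 (running 132)
Board after move:
  2  16   4   8
 16 128   8   4
  0   0  64   0
  0   0   0   0

Answer: 132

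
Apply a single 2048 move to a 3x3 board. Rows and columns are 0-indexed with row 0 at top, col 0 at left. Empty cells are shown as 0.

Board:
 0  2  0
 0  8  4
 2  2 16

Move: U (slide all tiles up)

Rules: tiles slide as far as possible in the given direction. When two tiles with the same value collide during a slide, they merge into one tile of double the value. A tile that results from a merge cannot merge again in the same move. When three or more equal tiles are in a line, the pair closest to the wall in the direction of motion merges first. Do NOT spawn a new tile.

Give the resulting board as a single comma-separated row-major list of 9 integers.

Slide up:
col 0: [0, 0, 2] -> [2, 0, 0]
col 1: [2, 8, 2] -> [2, 8, 2]
col 2: [0, 4, 16] -> [4, 16, 0]

Answer: 2, 2, 4, 0, 8, 16, 0, 2, 0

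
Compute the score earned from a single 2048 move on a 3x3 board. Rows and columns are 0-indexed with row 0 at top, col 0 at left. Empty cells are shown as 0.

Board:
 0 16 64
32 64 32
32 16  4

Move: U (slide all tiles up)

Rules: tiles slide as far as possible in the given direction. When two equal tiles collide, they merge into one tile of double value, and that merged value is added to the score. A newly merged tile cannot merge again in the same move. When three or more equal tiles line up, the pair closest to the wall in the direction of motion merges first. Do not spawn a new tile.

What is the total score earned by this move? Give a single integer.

Answer: 64

Derivation:
Slide up:
col 0: [0, 32, 32] -> [64, 0, 0]  score +64 (running 64)
col 1: [16, 64, 16] -> [16, 64, 16]  score +0 (running 64)
col 2: [64, 32, 4] -> [64, 32, 4]  score +0 (running 64)
Board after move:
64 16 64
 0 64 32
 0 16  4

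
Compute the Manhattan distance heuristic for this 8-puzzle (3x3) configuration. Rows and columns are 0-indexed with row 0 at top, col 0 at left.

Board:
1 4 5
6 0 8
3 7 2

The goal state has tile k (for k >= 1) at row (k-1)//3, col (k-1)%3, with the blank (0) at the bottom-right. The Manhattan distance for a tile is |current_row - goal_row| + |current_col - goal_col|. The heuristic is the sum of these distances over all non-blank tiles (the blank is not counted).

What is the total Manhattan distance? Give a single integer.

Tile 1: (0,0)->(0,0) = 0
Tile 4: (0,1)->(1,0) = 2
Tile 5: (0,2)->(1,1) = 2
Tile 6: (1,0)->(1,2) = 2
Tile 8: (1,2)->(2,1) = 2
Tile 3: (2,0)->(0,2) = 4
Tile 7: (2,1)->(2,0) = 1
Tile 2: (2,2)->(0,1) = 3
Sum: 0 + 2 + 2 + 2 + 2 + 4 + 1 + 3 = 16

Answer: 16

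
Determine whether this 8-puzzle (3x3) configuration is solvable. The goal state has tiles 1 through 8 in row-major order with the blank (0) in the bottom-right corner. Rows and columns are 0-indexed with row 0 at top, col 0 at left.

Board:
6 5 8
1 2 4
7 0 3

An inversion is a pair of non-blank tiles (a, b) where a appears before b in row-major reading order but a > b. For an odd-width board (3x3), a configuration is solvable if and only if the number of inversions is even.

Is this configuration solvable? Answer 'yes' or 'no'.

Inversions (pairs i<j in row-major order where tile[i] > tile[j] > 0): 16
16 is even, so the puzzle is solvable.

Answer: yes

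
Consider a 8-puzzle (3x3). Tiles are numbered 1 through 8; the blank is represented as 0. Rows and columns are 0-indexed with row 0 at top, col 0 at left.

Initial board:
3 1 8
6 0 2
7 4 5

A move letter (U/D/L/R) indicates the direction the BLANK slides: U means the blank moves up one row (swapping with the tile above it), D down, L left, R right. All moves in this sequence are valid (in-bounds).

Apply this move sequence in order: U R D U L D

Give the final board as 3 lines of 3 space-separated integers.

Answer: 3 1 8
6 0 2
7 4 5

Derivation:
After move 1 (U):
3 0 8
6 1 2
7 4 5

After move 2 (R):
3 8 0
6 1 2
7 4 5

After move 3 (D):
3 8 2
6 1 0
7 4 5

After move 4 (U):
3 8 0
6 1 2
7 4 5

After move 5 (L):
3 0 8
6 1 2
7 4 5

After move 6 (D):
3 1 8
6 0 2
7 4 5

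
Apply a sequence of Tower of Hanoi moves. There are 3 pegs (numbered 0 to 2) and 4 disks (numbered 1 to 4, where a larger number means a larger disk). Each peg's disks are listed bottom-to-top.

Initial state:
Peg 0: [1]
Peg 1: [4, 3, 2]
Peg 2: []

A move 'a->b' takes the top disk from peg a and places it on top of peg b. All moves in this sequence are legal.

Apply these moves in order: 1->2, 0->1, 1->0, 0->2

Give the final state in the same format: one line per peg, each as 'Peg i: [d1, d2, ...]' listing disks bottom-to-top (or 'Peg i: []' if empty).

After move 1 (1->2):
Peg 0: [1]
Peg 1: [4, 3]
Peg 2: [2]

After move 2 (0->1):
Peg 0: []
Peg 1: [4, 3, 1]
Peg 2: [2]

After move 3 (1->0):
Peg 0: [1]
Peg 1: [4, 3]
Peg 2: [2]

After move 4 (0->2):
Peg 0: []
Peg 1: [4, 3]
Peg 2: [2, 1]

Answer: Peg 0: []
Peg 1: [4, 3]
Peg 2: [2, 1]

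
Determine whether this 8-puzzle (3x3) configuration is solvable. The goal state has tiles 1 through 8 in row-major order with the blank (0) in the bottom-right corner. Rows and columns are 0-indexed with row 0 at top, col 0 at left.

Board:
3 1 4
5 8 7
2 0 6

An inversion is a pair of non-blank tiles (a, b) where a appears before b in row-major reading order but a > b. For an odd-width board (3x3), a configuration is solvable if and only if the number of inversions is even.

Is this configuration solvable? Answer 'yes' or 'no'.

Answer: no

Derivation:
Inversions (pairs i<j in row-major order where tile[i] > tile[j] > 0): 9
9 is odd, so the puzzle is not solvable.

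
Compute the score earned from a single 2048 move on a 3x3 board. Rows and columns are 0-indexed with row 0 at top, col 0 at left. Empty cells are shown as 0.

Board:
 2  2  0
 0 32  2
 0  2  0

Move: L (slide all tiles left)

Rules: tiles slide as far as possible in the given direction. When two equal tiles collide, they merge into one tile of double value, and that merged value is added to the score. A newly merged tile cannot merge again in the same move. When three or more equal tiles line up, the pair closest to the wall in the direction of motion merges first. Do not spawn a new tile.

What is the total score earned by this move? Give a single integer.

Answer: 4

Derivation:
Slide left:
row 0: [2, 2, 0] -> [4, 0, 0]  score +4 (running 4)
row 1: [0, 32, 2] -> [32, 2, 0]  score +0 (running 4)
row 2: [0, 2, 0] -> [2, 0, 0]  score +0 (running 4)
Board after move:
 4  0  0
32  2  0
 2  0  0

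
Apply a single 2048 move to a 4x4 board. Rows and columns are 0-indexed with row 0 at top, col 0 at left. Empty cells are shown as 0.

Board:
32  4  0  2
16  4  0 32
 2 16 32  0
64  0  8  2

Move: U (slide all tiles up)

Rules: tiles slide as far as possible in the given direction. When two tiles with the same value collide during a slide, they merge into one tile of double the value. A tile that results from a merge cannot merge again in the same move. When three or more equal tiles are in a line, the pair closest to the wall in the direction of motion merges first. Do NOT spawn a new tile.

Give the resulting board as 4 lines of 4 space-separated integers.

Slide up:
col 0: [32, 16, 2, 64] -> [32, 16, 2, 64]
col 1: [4, 4, 16, 0] -> [8, 16, 0, 0]
col 2: [0, 0, 32, 8] -> [32, 8, 0, 0]
col 3: [2, 32, 0, 2] -> [2, 32, 2, 0]

Answer: 32  8 32  2
16 16  8 32
 2  0  0  2
64  0  0  0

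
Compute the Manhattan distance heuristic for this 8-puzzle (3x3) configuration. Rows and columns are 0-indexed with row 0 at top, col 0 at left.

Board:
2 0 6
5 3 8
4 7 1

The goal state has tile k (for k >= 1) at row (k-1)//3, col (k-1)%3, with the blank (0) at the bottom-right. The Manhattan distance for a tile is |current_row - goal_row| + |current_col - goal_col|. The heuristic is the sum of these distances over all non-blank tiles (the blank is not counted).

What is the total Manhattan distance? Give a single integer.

Tile 2: (0,0)->(0,1) = 1
Tile 6: (0,2)->(1,2) = 1
Tile 5: (1,0)->(1,1) = 1
Tile 3: (1,1)->(0,2) = 2
Tile 8: (1,2)->(2,1) = 2
Tile 4: (2,0)->(1,0) = 1
Tile 7: (2,1)->(2,0) = 1
Tile 1: (2,2)->(0,0) = 4
Sum: 1 + 1 + 1 + 2 + 2 + 1 + 1 + 4 = 13

Answer: 13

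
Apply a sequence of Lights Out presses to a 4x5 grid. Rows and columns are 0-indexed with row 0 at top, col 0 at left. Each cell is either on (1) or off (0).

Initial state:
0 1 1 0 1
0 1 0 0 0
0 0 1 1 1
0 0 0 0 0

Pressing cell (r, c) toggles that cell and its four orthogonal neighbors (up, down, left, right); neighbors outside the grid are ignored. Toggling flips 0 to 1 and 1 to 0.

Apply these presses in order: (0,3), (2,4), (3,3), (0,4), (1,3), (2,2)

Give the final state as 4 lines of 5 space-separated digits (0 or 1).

Answer: 0 1 0 1 1
0 1 0 0 1
0 1 0 1 0
0 0 0 1 0

Derivation:
After press 1 at (0,3):
0 1 0 1 0
0 1 0 1 0
0 0 1 1 1
0 0 0 0 0

After press 2 at (2,4):
0 1 0 1 0
0 1 0 1 1
0 0 1 0 0
0 0 0 0 1

After press 3 at (3,3):
0 1 0 1 0
0 1 0 1 1
0 0 1 1 0
0 0 1 1 0

After press 4 at (0,4):
0 1 0 0 1
0 1 0 1 0
0 0 1 1 0
0 0 1 1 0

After press 5 at (1,3):
0 1 0 1 1
0 1 1 0 1
0 0 1 0 0
0 0 1 1 0

After press 6 at (2,2):
0 1 0 1 1
0 1 0 0 1
0 1 0 1 0
0 0 0 1 0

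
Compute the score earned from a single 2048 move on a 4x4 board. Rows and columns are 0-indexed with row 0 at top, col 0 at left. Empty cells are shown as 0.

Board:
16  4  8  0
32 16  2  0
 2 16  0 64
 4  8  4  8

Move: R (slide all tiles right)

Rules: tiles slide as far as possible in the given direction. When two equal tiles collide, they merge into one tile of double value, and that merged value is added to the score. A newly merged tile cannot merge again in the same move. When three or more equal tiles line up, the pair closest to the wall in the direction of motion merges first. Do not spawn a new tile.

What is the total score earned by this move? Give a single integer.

Slide right:
row 0: [16, 4, 8, 0] -> [0, 16, 4, 8]  score +0 (running 0)
row 1: [32, 16, 2, 0] -> [0, 32, 16, 2]  score +0 (running 0)
row 2: [2, 16, 0, 64] -> [0, 2, 16, 64]  score +0 (running 0)
row 3: [4, 8, 4, 8] -> [4, 8, 4, 8]  score +0 (running 0)
Board after move:
 0 16  4  8
 0 32 16  2
 0  2 16 64
 4  8  4  8

Answer: 0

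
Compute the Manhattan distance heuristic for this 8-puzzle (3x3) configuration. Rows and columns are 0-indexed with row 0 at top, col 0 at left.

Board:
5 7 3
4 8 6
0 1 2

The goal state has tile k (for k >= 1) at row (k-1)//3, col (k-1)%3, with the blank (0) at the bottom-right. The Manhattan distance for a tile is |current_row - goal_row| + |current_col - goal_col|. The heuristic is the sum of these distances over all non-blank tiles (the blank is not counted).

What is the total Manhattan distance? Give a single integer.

Answer: 12

Derivation:
Tile 5: at (0,0), goal (1,1), distance |0-1|+|0-1| = 2
Tile 7: at (0,1), goal (2,0), distance |0-2|+|1-0| = 3
Tile 3: at (0,2), goal (0,2), distance |0-0|+|2-2| = 0
Tile 4: at (1,0), goal (1,0), distance |1-1|+|0-0| = 0
Tile 8: at (1,1), goal (2,1), distance |1-2|+|1-1| = 1
Tile 6: at (1,2), goal (1,2), distance |1-1|+|2-2| = 0
Tile 1: at (2,1), goal (0,0), distance |2-0|+|1-0| = 3
Tile 2: at (2,2), goal (0,1), distance |2-0|+|2-1| = 3
Sum: 2 + 3 + 0 + 0 + 1 + 0 + 3 + 3 = 12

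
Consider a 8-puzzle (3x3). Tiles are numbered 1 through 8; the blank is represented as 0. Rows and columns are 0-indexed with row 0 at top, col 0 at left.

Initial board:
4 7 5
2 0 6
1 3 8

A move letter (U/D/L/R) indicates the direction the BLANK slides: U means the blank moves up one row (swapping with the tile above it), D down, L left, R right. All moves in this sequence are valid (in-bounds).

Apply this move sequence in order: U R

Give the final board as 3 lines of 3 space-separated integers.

Answer: 4 5 0
2 7 6
1 3 8

Derivation:
After move 1 (U):
4 0 5
2 7 6
1 3 8

After move 2 (R):
4 5 0
2 7 6
1 3 8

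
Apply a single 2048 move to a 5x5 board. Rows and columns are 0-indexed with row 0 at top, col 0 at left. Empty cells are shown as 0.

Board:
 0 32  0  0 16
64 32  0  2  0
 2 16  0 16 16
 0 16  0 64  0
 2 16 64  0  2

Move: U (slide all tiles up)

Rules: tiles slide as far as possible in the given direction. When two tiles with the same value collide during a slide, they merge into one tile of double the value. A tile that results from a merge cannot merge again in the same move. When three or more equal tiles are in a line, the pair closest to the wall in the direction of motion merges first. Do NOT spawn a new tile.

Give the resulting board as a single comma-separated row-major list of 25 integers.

Slide up:
col 0: [0, 64, 2, 0, 2] -> [64, 4, 0, 0, 0]
col 1: [32, 32, 16, 16, 16] -> [64, 32, 16, 0, 0]
col 2: [0, 0, 0, 0, 64] -> [64, 0, 0, 0, 0]
col 3: [0, 2, 16, 64, 0] -> [2, 16, 64, 0, 0]
col 4: [16, 0, 16, 0, 2] -> [32, 2, 0, 0, 0]

Answer: 64, 64, 64, 2, 32, 4, 32, 0, 16, 2, 0, 16, 0, 64, 0, 0, 0, 0, 0, 0, 0, 0, 0, 0, 0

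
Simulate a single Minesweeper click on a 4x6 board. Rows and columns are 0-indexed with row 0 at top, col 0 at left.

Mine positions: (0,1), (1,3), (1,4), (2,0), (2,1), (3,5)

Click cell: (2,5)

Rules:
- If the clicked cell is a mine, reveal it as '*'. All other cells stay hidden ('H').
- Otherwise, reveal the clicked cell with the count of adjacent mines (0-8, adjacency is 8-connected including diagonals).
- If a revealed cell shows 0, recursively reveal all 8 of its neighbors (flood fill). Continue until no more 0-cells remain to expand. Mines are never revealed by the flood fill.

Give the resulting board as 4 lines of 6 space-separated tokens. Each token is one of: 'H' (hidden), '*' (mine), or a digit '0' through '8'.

H H H H H H
H H H H H H
H H H H H 2
H H H H H H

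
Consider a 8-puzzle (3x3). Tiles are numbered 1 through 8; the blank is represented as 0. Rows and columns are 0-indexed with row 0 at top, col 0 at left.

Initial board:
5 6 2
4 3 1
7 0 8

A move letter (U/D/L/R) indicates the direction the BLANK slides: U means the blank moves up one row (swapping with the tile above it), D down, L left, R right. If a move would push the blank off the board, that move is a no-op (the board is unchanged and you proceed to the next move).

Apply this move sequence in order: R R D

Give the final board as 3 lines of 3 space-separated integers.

Answer: 5 6 2
4 3 1
7 8 0

Derivation:
After move 1 (R):
5 6 2
4 3 1
7 8 0

After move 2 (R):
5 6 2
4 3 1
7 8 0

After move 3 (D):
5 6 2
4 3 1
7 8 0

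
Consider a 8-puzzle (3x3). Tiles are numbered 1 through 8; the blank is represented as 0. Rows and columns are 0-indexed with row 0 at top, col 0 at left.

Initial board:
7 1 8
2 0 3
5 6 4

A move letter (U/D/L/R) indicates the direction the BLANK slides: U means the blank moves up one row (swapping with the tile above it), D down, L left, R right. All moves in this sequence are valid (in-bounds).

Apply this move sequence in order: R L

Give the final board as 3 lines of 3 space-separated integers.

After move 1 (R):
7 1 8
2 3 0
5 6 4

After move 2 (L):
7 1 8
2 0 3
5 6 4

Answer: 7 1 8
2 0 3
5 6 4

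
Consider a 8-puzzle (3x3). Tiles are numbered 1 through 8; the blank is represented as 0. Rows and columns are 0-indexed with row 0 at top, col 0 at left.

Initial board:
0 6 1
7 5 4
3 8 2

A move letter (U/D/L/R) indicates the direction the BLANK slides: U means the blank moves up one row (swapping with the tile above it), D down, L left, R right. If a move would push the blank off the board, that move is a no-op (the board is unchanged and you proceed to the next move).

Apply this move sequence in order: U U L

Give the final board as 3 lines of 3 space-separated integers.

After move 1 (U):
0 6 1
7 5 4
3 8 2

After move 2 (U):
0 6 1
7 5 4
3 8 2

After move 3 (L):
0 6 1
7 5 4
3 8 2

Answer: 0 6 1
7 5 4
3 8 2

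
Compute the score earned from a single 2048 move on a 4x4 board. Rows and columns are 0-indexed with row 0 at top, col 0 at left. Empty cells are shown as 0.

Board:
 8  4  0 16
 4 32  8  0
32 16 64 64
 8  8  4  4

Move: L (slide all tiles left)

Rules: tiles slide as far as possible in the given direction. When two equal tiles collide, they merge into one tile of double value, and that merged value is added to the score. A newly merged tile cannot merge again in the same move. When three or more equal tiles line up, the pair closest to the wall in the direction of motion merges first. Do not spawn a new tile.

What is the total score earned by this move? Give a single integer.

Answer: 152

Derivation:
Slide left:
row 0: [8, 4, 0, 16] -> [8, 4, 16, 0]  score +0 (running 0)
row 1: [4, 32, 8, 0] -> [4, 32, 8, 0]  score +0 (running 0)
row 2: [32, 16, 64, 64] -> [32, 16, 128, 0]  score +128 (running 128)
row 3: [8, 8, 4, 4] -> [16, 8, 0, 0]  score +24 (running 152)
Board after move:
  8   4  16   0
  4  32   8   0
 32  16 128   0
 16   8   0   0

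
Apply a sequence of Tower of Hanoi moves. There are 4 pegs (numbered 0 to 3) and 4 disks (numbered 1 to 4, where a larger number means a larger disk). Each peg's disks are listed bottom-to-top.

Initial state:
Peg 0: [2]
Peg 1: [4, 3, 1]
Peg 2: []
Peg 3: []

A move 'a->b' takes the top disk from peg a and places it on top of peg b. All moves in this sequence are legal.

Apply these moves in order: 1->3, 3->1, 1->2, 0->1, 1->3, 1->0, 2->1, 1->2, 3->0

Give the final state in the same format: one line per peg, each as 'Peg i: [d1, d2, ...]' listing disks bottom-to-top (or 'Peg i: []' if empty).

Answer: Peg 0: [3, 2]
Peg 1: [4]
Peg 2: [1]
Peg 3: []

Derivation:
After move 1 (1->3):
Peg 0: [2]
Peg 1: [4, 3]
Peg 2: []
Peg 3: [1]

After move 2 (3->1):
Peg 0: [2]
Peg 1: [4, 3, 1]
Peg 2: []
Peg 3: []

After move 3 (1->2):
Peg 0: [2]
Peg 1: [4, 3]
Peg 2: [1]
Peg 3: []

After move 4 (0->1):
Peg 0: []
Peg 1: [4, 3, 2]
Peg 2: [1]
Peg 3: []

After move 5 (1->3):
Peg 0: []
Peg 1: [4, 3]
Peg 2: [1]
Peg 3: [2]

After move 6 (1->0):
Peg 0: [3]
Peg 1: [4]
Peg 2: [1]
Peg 3: [2]

After move 7 (2->1):
Peg 0: [3]
Peg 1: [4, 1]
Peg 2: []
Peg 3: [2]

After move 8 (1->2):
Peg 0: [3]
Peg 1: [4]
Peg 2: [1]
Peg 3: [2]

After move 9 (3->0):
Peg 0: [3, 2]
Peg 1: [4]
Peg 2: [1]
Peg 3: []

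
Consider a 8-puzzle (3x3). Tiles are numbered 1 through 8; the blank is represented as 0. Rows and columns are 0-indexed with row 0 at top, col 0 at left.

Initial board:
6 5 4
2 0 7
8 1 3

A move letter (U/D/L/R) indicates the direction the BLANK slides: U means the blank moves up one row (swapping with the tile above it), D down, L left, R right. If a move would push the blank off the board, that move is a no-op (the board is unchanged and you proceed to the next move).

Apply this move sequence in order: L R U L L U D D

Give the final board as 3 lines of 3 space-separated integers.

Answer: 2 6 4
8 5 7
0 1 3

Derivation:
After move 1 (L):
6 5 4
0 2 7
8 1 3

After move 2 (R):
6 5 4
2 0 7
8 1 3

After move 3 (U):
6 0 4
2 5 7
8 1 3

After move 4 (L):
0 6 4
2 5 7
8 1 3

After move 5 (L):
0 6 4
2 5 7
8 1 3

After move 6 (U):
0 6 4
2 5 7
8 1 3

After move 7 (D):
2 6 4
0 5 7
8 1 3

After move 8 (D):
2 6 4
8 5 7
0 1 3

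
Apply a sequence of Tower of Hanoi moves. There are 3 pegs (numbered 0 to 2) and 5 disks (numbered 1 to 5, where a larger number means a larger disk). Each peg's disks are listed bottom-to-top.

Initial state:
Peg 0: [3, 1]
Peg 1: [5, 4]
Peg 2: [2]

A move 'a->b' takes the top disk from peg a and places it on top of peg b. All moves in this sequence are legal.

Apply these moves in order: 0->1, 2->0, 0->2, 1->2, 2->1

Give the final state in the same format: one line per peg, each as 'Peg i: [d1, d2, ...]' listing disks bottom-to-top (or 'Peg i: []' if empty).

Answer: Peg 0: [3]
Peg 1: [5, 4, 1]
Peg 2: [2]

Derivation:
After move 1 (0->1):
Peg 0: [3]
Peg 1: [5, 4, 1]
Peg 2: [2]

After move 2 (2->0):
Peg 0: [3, 2]
Peg 1: [5, 4, 1]
Peg 2: []

After move 3 (0->2):
Peg 0: [3]
Peg 1: [5, 4, 1]
Peg 2: [2]

After move 4 (1->2):
Peg 0: [3]
Peg 1: [5, 4]
Peg 2: [2, 1]

After move 5 (2->1):
Peg 0: [3]
Peg 1: [5, 4, 1]
Peg 2: [2]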